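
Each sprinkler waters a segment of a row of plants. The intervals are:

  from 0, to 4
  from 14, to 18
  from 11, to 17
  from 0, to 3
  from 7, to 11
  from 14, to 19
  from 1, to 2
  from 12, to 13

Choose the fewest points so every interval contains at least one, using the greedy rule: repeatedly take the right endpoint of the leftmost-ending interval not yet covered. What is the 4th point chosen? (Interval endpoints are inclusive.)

18

By right end: [1,2]  [0,3]  [0,4]  [7,11]  [12,13]  [11,17]  [14,18]  [14,19]
[1,2] uncovered → point at 2; [7,11] uncovered → point at 11; [12,13] uncovered → point at 13; [14,18] uncovered → point at 18.
Points: 2, 11, 13, 18 (4 total).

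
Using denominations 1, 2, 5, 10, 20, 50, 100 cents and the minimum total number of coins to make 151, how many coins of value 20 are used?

Greedy: take as many of the largest coin as possible, then repeat with the remainder.
151 = 1×100 + 1×50 + 1×1
Count of 20: 0

0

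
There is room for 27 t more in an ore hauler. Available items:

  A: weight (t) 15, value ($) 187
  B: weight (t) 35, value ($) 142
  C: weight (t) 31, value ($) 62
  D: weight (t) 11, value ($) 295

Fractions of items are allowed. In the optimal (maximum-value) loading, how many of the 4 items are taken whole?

Greedy by value/weight ratio, highest first.
Order: D (295/11=26.82) > A (187/15=12.47) > B (142/35=4.06) > C (62/31=2.00)
Fill: take D (11 @ 295) → take A (15 @ 187) → take 1/35 of B → 4.06; 27/27 used.
2 item(s) taken whole; one partial (take 1/35 of B).

2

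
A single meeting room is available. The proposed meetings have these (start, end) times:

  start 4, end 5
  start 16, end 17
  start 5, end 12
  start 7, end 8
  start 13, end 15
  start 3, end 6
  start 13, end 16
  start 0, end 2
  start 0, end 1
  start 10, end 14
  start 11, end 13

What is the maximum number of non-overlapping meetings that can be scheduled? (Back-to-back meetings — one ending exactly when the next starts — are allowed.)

Sort by end time and greedily take each interval whose start is ≥ the last chosen end.
By end time: (0,1), (0,2), (4,5), (3,6), (7,8), (5,12), (11,13), (10,14), (13,15), (13,16), (16,17).
Pick (0,1); next start ≥ 1 → (4,5); next start ≥ 5 → (7,8); next start ≥ 8 → (11,13); next start ≥ 13 → (13,15); next start ≥ 15 → (16,17).
Selected 6 meetings.

6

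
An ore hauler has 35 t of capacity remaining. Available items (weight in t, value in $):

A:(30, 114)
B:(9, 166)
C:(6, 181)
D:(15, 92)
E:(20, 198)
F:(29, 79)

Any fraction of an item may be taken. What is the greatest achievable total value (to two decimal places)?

545.00

Greedy by value/weight ratio, highest first.
Ratios (sorted): C 30.17, B 18.44, E 9.90, D 6.13, A 3.80, F 2.72
take C (6 @ 181); take B (9 @ 166); take E (20 @ 198). Capacity used 35/35.
Total value = 545.00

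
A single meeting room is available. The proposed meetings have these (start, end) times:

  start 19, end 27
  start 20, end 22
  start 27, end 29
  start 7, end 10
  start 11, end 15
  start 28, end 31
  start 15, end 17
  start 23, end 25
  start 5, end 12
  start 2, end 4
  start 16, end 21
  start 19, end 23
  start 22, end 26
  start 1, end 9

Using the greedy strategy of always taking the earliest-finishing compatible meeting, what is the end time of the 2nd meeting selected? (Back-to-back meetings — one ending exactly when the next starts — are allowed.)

10

Sorted by end: (2,4)  (1,9)  (7,10)  (5,12)  (11,15)  (15,17)  (16,21)  (20,22)  (19,23)  (23,25)  (22,26)  (19,27)  (27,29)  (28,31)
take (2,4); take (7,10); take (11,15); take (15,17); take (20,22); skip (19,23); take (23,25); take (27,29); skip (28,31).
Selected: (2,4) (7,10) (11,15) (15,17) (20,22) (23,25) (27,29)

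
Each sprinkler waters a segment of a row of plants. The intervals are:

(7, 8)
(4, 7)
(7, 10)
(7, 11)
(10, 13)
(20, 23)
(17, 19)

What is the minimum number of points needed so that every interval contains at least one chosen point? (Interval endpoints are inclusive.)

4

Process intervals by earliest right end; each time one isn't hit yet, stab at its right endpoint.
Sorted: [4,7] [7,8] [7,10] [7,11] [10,13] [17,19] [20,23]
{[4,7],[7,8],[7,10],[7,11]} hit by 7; {[10,13]} hit by 13; {[17,19]} hit by 19; {[20,23]} hit by 23.
Points: 7, 13, 19, 23 (4 total).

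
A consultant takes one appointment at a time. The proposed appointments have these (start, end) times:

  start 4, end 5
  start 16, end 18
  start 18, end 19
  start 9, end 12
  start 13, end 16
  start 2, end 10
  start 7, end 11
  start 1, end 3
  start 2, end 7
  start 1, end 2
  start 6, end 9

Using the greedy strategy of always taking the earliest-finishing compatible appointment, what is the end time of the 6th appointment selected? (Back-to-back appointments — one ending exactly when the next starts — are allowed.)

Sorted by end: (1,2)  (1,3)  (4,5)  (2,7)  (6,9)  (2,10)  (7,11)  (9,12)  (13,16)  (16,18)  (18,19)
take (1,2); skip (1,3); take (4,5); skip (2,7); take (6,9); skip (2,10); take (9,12); take (13,16); take (16,18); take (18,19).
Selected: (1,2) (4,5) (6,9) (9,12) (13,16) (16,18) (18,19)

18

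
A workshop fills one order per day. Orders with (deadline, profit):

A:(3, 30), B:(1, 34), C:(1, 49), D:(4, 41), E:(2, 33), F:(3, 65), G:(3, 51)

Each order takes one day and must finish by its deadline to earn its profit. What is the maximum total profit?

Take jobs in profit order; each goes to the latest open slot no later than its deadline.
By profit: F(d3,65), G(d3,51), C(d1,49), D(d4,41), B(d1,34), E(d2,33), A(d3,30)
F→slot 3; G→slot 2; C→slot 1; D→slot 4; B skipped; E skipped; A skipped.
Profit = 49 + 51 + 65 + 41 = 206

206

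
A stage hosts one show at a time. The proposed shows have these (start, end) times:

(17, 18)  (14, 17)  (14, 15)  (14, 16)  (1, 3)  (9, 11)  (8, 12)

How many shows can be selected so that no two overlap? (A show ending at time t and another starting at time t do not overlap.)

By end time: (1,3), (9,11), (8,12), (14,15), (14,16), (14,17), (17,18).
Pick (1,3); next start ≥ 3 → (9,11); next start ≥ 11 → (14,15); next start ≥ 15 → (17,18).
Selected 4 shows.

4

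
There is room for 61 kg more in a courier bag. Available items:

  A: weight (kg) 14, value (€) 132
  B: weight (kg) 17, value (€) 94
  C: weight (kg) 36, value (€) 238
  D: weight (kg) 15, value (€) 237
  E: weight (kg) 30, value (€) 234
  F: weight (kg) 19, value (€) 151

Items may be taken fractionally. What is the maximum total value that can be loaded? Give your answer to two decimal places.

621.40

Greedy by value/weight ratio, highest first.
Order: D (237/15=15.80) > A (132/14=9.43) > F (151/19=7.95) > E (234/30=7.80) > C (238/36=6.61) > B (94/17=5.53)
Fill: take D (15 @ 237) → take A (14 @ 132) → take F (19 @ 151) → take 13/30 of E → 101.40; 61/61 used.
Total value = 621.40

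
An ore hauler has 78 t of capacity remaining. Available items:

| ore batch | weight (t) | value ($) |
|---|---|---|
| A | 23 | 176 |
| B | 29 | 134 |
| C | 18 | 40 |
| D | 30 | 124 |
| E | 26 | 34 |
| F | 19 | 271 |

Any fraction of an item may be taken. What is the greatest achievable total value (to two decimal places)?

609.93

Ratios (sorted): F 14.26, A 7.65, B 4.62, D 4.13, C 2.22, E 1.31
take F (19 @ 271); take A (23 @ 176); take B (29 @ 134); take 7/30 of D → 28.93. Capacity used 78/78.
Total value = 609.93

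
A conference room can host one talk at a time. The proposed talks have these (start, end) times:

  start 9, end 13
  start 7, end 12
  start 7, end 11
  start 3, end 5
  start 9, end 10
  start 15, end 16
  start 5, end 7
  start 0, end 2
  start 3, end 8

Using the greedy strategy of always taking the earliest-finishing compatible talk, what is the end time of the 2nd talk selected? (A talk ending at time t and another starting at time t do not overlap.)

Order by finish time; keep every interval that doesn't clash with the previous kept one.
By end time: (0,2), (3,5), (5,7), (3,8), (9,10), (7,11), (7,12), (9,13), (15,16).
Pick (0,2); next start ≥ 2 → (3,5); next start ≥ 5 → (5,7); next start ≥ 7 → (9,10); next start ≥ 10 → (15,16).
Selected: (0,2) (3,5) (5,7) (9,10) (15,16)

5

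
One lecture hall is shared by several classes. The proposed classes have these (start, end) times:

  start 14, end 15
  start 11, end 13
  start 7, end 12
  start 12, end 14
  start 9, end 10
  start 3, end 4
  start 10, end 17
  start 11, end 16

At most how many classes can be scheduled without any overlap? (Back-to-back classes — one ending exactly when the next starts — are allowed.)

Greedy by earliest finish: after sorting by end time, pick each interval compatible with the last pick.
By end time: (3,4), (9,10), (7,12), (11,13), (12,14), (14,15), (11,16), (10,17).
Pick (3,4); next start ≥ 4 → (9,10); next start ≥ 10 → (11,13); next start ≥ 13 → (14,15).
Selected 4 classes.

4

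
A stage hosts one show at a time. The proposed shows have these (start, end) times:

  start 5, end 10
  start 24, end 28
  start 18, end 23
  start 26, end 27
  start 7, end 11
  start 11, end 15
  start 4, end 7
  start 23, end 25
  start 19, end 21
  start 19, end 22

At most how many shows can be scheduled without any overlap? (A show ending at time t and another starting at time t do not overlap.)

6

Greedy by earliest finish: after sorting by end time, pick each interval compatible with the last pick.
Sorted by end: (4,7)  (5,10)  (7,11)  (11,15)  (19,21)  (19,22)  (18,23)  (23,25)  (26,27)  (24,28)
take (4,7); take (7,11); take (11,15); take (19,21); skip (19,22); take (23,25); take (26,27).
Selected 6 shows.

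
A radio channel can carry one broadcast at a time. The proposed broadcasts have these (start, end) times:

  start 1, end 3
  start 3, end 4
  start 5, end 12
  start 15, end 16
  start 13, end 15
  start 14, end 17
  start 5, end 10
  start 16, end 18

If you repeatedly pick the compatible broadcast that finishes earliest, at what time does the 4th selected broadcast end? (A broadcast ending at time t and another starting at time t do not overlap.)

By end time: (1,3), (3,4), (5,10), (5,12), (13,15), (15,16), (14,17), (16,18).
Pick (1,3); next start ≥ 3 → (3,4); next start ≥ 4 → (5,10); next start ≥ 10 → (13,15); next start ≥ 15 → (15,16); next start ≥ 16 → (16,18).
Selected: (1,3) (3,4) (5,10) (13,15) (15,16) (16,18)

15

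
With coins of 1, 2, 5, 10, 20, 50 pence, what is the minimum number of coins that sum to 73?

Use the largest denomination that fits, subtract, and repeat.
73 = 1×50 + 1×20 + 1×2 + 1×1
Total coins = 1 + 1 + 1 + 1 = 4

4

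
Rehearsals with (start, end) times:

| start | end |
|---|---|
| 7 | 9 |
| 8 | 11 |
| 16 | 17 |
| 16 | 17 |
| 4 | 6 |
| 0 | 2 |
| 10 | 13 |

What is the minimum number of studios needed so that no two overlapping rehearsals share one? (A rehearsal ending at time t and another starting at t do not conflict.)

Count concurrent intervals with a sweep; the peak is the room count.
starts: [0, 4, 7, 8, 10, 16, 16]
ends:   [2, 6, 9, 11, 13, 17, 17]
s0→1 e2→0 s4→1 e6→0 s7→1 s8→2  — peak 2.

2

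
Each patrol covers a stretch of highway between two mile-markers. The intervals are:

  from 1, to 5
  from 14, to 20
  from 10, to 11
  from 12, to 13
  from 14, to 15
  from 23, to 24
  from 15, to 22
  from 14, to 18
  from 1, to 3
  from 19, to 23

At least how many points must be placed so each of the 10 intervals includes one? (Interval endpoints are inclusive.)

Sort by right endpoint; whenever an interval is uncovered, place a point at its right end.
Sorted: [1,3] [1,5] [10,11] [12,13] [14,15] [14,18] [14,20] [15,22] [19,23] [23,24]
{[1,3],[1,5]} hit by 3; {[10,11]} hit by 11; {[12,13]} hit by 13; {[14,15],[14,18],[14,20],[15,22]} hit by 15; {[19,23],[23,24]} hit by 23.
Points: 3, 11, 13, 15, 23 (5 total).

5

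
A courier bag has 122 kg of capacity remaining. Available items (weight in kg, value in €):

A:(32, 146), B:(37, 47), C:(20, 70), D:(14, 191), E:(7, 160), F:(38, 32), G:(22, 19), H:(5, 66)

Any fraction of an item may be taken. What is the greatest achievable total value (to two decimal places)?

686.05

Greedy by value/weight ratio, highest first.
Ratios (sorted): E 22.86, D 13.64, H 13.20, A 4.56, C 3.50, B 1.27, G 0.86, F 0.84
take E (7 @ 160); take D (14 @ 191); take H (5 @ 66); take A (32 @ 146); take C (20 @ 70); take B (37 @ 47); take 7/22 of G → 6.05. Capacity used 122/122.
Total value = 686.05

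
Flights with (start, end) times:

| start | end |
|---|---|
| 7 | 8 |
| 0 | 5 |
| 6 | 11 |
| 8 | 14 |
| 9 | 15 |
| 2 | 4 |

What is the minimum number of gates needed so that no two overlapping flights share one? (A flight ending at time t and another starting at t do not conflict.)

Count concurrent intervals with a sweep; the peak is the room count.
starts: [0, 2, 6, 7, 8, 9]
ends:   [4, 5, 8, 11, 14, 15]
s0→1 s2→2 e4→1 e5→0 s6→1 s7→2 e8→1 s8→2 s9→3  — peak 3.

3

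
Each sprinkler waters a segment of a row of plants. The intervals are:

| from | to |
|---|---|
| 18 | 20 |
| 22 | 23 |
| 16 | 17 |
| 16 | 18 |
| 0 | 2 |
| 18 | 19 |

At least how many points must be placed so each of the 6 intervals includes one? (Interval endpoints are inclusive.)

4

Sort by right endpoint; whenever an interval is uncovered, place a point at its right end.
Sorted: [0,2] [16,17] [16,18] [18,19] [18,20] [22,23]
{[0,2]} hit by 2; {[16,17],[16,18]} hit by 17; {[18,19],[18,20]} hit by 19; {[22,23]} hit by 23.
Points: 2, 17, 19, 23 (4 total).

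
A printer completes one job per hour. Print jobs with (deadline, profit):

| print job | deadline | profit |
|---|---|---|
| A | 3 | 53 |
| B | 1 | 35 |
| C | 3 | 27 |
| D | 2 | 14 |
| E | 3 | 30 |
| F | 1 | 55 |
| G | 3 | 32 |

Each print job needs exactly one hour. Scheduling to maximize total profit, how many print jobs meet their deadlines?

3

Profit order: F=55 A=53 B=35 G=32 E=30 C=27 D=14
Assign: F→slot 1, A→slot 3, B skipped, G→slot 2, E skipped, C skipped, D skipped.
Slots: [1:F] [2:G] [3:A]
3 of 7 scheduled.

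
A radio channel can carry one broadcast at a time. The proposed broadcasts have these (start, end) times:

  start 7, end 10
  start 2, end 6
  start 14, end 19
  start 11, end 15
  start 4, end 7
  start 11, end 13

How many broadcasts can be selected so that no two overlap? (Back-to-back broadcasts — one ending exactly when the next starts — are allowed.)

Sorted by end: (2,6)  (4,7)  (7,10)  (11,13)  (11,15)  (14,19)
take (2,6); take (7,10); take (11,13); take (14,19).
Selected 4 broadcasts.

4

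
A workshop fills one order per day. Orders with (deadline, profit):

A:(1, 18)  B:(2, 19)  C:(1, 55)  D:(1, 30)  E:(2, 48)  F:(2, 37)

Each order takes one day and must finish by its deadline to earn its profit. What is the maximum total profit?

103

By profit: C(d1,55), E(d2,48), F(d2,37), D(d1,30), B(d2,19), A(d1,18)
C→slot 1; E→slot 2; F skipped; D skipped; B skipped; A skipped.
Profit = 55 + 48 = 103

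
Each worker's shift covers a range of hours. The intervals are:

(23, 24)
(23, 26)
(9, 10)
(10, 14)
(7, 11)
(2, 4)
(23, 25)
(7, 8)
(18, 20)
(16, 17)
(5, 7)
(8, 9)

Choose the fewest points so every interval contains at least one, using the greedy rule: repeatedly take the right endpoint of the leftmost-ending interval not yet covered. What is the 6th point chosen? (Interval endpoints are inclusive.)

20

Sort by right endpoint; whenever an interval is uncovered, place a point at its right end.
By right end: [2,4]  [5,7]  [7,8]  [8,9]  [9,10]  [7,11]  [10,14]  [16,17]  [18,20]  [23,24]  [23,25]  [23,26]
[2,4] uncovered → point at 4; [5,7] uncovered → point at 7; [8,9] uncovered → point at 9; [10,14] uncovered → point at 14; [16,17] uncovered → point at 17; [18,20] uncovered → point at 20; [23,24] uncovered → point at 24.
Points: 4, 7, 9, 14, 17, 20, 24 (7 total).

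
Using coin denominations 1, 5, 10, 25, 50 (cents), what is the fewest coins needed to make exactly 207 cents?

7

Greedy: take as many of the largest coin as possible, then repeat with the remainder.
207 − 4×50→7 − 1×5→2 − 2×1→0
Total coins = 4 + 1 + 2 = 7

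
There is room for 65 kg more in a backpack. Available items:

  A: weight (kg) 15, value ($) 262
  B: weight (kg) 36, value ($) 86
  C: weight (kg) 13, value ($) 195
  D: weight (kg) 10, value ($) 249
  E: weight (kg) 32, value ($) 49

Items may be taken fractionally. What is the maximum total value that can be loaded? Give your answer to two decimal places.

Greedy by value/weight ratio, highest first.
Order: D (249/10=24.90) > A (262/15=17.47) > C (195/13=15.00) > B (86/36=2.39) > E (49/32=1.53)
Fill: take D (10 @ 249) → take A (15 @ 262) → take C (13 @ 195) → take 27/36 of B → 64.50; 65/65 used.
Total value = 770.50

770.50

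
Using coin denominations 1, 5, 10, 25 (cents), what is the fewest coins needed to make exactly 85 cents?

4

85 − 3×25→10 − 1×10→0
Total coins = 3 + 1 = 4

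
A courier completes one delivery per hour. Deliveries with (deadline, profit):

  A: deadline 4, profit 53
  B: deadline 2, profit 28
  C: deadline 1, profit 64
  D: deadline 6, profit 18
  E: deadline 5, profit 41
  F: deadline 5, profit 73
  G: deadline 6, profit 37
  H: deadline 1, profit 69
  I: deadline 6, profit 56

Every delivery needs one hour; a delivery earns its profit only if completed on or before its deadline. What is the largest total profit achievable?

Profit order: F=73 H=69 C=64 I=56 A=53 E=41 G=37 B=28 D=18
Assign: F→slot 5, H→slot 1, C skipped, I→slot 6, A→slot 4, E→slot 3, G→slot 2, B skipped, D skipped.
Slots: [1:H] [2:G] [3:E] [4:A] [5:F] [6:I]
Profit = 69 + 37 + 41 + 53 + 73 + 56 = 329

329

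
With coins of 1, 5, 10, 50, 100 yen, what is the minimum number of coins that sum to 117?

5

117 − 1×100→17 − 1×10→7 − 1×5→2 − 2×1→0
Total coins = 1 + 1 + 1 + 2 = 5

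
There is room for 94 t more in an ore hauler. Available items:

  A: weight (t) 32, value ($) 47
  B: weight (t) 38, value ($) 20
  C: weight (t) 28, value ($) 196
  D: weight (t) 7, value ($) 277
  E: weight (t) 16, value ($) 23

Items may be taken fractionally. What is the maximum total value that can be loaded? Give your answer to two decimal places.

Sort by value per unit weight and fill in that order.
Order: D (277/7=39.57) > C (196/28=7.00) > A (47/32=1.47) > E (23/16=1.44) > B (20/38=0.53)
Fill: take D (7 @ 277) → take C (28 @ 196) → take A (32 @ 47) → take E (16 @ 23) → take 11/38 of B → 5.79; 94/94 used.
Total value = 548.79

548.79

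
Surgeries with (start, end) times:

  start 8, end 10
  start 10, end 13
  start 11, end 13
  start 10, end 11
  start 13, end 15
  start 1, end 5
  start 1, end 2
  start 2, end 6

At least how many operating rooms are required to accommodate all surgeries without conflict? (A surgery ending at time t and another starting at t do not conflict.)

2

The answer is the maximum number of intervals overlapping at any instant.
Events (time:±→running): 1:+→1 1:+→2 … peak 2.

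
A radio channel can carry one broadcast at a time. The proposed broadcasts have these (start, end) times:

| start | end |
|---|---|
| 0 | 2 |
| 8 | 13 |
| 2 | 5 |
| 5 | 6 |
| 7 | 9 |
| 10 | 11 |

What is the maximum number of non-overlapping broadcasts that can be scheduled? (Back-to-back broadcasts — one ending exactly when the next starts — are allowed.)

5

Greedy by earliest finish: after sorting by end time, pick each interval compatible with the last pick.
By end time: (0,2), (2,5), (5,6), (7,9), (10,11), (8,13).
Pick (0,2); next start ≥ 2 → (2,5); next start ≥ 5 → (5,6); next start ≥ 6 → (7,9); next start ≥ 9 → (10,11).
Selected 5 broadcasts.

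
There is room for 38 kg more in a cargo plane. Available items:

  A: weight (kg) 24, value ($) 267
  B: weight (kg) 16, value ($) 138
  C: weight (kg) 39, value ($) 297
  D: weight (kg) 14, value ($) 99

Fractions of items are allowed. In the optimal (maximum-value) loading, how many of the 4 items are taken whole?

Ratios (sorted): A 11.12, B 8.62, C 7.62, D 7.07
take A (24 @ 267); take 14/16 of B → 120.75. Capacity used 38/38.
1 item(s) taken whole; one partial (take 14/16 of B).

1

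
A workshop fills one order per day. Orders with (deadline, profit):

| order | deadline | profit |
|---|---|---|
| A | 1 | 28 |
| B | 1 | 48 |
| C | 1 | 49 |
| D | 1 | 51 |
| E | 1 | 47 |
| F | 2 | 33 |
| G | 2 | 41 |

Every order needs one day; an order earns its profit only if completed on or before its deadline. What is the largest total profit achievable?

92

By profit: D(d1,51), C(d1,49), B(d1,48), E(d1,47), G(d2,41), F(d2,33), A(d1,28)
D→slot 1; C skipped; B skipped; E skipped; G→slot 2; F skipped; A skipped.
Profit = 51 + 41 = 92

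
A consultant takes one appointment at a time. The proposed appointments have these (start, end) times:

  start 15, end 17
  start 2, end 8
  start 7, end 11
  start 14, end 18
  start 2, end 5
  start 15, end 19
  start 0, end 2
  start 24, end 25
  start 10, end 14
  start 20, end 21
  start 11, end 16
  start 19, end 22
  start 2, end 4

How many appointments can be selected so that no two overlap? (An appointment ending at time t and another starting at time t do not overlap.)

Greedy by earliest finish: after sorting by end time, pick each interval compatible with the last pick.
Sorted by end: (0,2)  (2,4)  (2,5)  (2,8)  (7,11)  (10,14)  (11,16)  (15,17)  (14,18)  (15,19)  (20,21)  (19,22)  (24,25)
take (0,2); take (2,4); take (7,11); take (11,16); skip (15,19); take (20,21); take (24,25).
Selected 6 appointments.

6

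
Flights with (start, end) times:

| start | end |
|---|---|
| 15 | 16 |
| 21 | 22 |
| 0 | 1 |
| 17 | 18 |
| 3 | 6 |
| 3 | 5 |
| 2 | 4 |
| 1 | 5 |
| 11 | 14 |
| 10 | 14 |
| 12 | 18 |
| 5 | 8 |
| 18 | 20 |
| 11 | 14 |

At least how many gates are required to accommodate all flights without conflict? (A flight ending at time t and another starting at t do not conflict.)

Count concurrent intervals with a sweep; the peak is the room count.
Events (time:±→running): 0:+→1 1:-→0 1:+→1 2:+→2 3:+→3 3:+→4 … peak 4.

4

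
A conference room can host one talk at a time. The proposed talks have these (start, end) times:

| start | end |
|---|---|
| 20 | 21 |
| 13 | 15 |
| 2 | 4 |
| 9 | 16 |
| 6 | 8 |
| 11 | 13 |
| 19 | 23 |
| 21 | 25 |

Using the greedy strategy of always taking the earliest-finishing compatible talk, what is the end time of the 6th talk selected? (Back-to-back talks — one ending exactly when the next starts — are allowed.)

Sort by end time and greedily take each interval whose start is ≥ the last chosen end.
By end time: (2,4), (6,8), (11,13), (13,15), (9,16), (20,21), (19,23), (21,25).
Pick (2,4); next start ≥ 4 → (6,8); next start ≥ 8 → (11,13); next start ≥ 13 → (13,15); next start ≥ 15 → (20,21); next start ≥ 21 → (21,25).
Selected: (2,4) (6,8) (11,13) (13,15) (20,21) (21,25)

25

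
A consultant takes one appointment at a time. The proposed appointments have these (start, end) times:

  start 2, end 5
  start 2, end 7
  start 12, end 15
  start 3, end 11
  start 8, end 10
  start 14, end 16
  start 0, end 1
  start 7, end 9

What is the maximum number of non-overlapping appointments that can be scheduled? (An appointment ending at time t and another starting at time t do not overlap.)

4

Sort by end time and greedily take each interval whose start is ≥ the last chosen end.
Sorted by end: (0,1)  (2,5)  (2,7)  (7,9)  (8,10)  (3,11)  (12,15)  (14,16)
take (0,1); take (2,5); take (7,9); skip (8,10); skip (3,11); take (12,15); skip (14,16).
Selected 4 appointments.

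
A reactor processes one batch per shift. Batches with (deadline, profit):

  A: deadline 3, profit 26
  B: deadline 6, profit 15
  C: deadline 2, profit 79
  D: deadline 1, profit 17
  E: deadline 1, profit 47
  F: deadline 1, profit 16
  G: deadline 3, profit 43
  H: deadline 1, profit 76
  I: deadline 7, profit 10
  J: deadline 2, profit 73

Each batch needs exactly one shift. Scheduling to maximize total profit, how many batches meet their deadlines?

5

Profit order: C=79 H=76 J=73 E=47 G=43 A=26 D=17 F=16 B=15 I=10
Assign: C→slot 2, H→slot 1, J skipped, E skipped, G→slot 3, A skipped, D skipped, F skipped, B→slot 6, I→slot 7.
Slots: [1:H] [2:C] [3:G] [6:B] [7:I]
5 of 10 scheduled.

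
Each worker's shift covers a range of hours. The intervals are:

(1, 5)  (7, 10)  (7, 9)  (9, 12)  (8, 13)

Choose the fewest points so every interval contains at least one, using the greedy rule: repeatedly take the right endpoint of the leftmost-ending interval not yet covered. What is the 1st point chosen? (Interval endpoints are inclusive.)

Sorted: [1,5] [7,9] [7,10] [9,12] [8,13]
{[1,5]} hit by 5; {[7,9],[7,10],[9,12],[8,13]} hit by 9.
Points: 5, 9 (2 total).

5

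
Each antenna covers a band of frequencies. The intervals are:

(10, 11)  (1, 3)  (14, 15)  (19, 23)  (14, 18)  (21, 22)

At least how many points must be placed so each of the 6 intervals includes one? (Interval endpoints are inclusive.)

4

Process intervals by earliest right end; each time one isn't hit yet, stab at its right endpoint.
Sorted: [1,3] [10,11] [14,15] [14,18] [21,22] [19,23]
{[1,3]} hit by 3; {[10,11]} hit by 11; {[14,15],[14,18]} hit by 15; {[21,22],[19,23]} hit by 22.
Points: 3, 11, 15, 22 (4 total).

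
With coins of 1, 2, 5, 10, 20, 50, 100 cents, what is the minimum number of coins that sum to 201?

201 = 2×100 + 1×1
Total coins = 2 + 1 = 3

3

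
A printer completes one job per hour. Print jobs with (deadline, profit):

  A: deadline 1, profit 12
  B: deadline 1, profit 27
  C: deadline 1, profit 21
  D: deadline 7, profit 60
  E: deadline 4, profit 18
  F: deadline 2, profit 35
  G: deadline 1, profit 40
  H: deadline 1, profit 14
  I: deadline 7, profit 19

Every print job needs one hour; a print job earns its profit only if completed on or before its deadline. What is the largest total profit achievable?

Take jobs in profit order; each goes to the latest open slot no later than its deadline.
Profit order: D=60 G=40 F=35 B=27 C=21 I=19 E=18 H=14 A=12
Assign: D→slot 7, G→slot 1, F→slot 2, B skipped, C skipped, I→slot 6, E→slot 4, H skipped, A skipped.
Slots: [1:G] [2:F] [4:E] [6:I] [7:D]
Profit = 40 + 35 + 18 + 19 + 60 = 172

172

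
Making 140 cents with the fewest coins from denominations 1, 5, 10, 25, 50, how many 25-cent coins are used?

1

Use the largest denomination that fits, subtract, and repeat.
140 = 2×50 + 1×25 + 1×10 + 1×5
Count of 25: 1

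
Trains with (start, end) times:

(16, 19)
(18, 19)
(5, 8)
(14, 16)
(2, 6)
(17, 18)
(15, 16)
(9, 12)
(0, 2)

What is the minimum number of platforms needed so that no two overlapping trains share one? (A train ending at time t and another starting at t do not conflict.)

2

Count concurrent intervals with a sweep; the peak is the room count.
starts: [0, 2, 5, 9, 14, 15, 16, 17, 18]
ends:   [2, 6, 8, 12, 16, 16, 18, 19, 19]
s0→1 e2→0 s2→1 s5→2  — peak 2.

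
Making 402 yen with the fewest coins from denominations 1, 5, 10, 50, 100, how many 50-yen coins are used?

0

Greedy: take as many of the largest coin as possible, then repeat with the remainder.
402 = 4×100 + 2×1
Count of 50: 0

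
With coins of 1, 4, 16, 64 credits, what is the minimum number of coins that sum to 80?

2

Use the largest denomination that fits, subtract, and repeat.
80 = 1×64 + 1×16
Total coins = 1 + 1 = 2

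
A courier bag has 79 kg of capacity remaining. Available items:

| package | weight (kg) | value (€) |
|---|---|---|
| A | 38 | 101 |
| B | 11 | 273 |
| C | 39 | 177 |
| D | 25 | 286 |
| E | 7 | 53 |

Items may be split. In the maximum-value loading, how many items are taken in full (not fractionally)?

3

Greedy by value/weight ratio, highest first.
Order: B (273/11=24.82) > D (286/25=11.44) > E (53/7=7.57) > C (177/39=4.54) > A (101/38=2.66)
Fill: take B (11 @ 273) → take D (25 @ 286) → take E (7 @ 53) → take 36/39 of C → 163.38; 79/79 used.
3 item(s) taken whole; one partial (take 36/39 of C).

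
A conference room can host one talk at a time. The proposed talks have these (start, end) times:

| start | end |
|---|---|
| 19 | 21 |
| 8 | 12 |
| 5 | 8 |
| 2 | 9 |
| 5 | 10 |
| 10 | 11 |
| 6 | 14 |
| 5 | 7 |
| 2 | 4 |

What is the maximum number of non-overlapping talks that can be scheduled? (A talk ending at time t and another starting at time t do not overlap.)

4

Order by finish time; keep every interval that doesn't clash with the previous kept one.
By end time: (2,4), (5,7), (5,8), (2,9), (5,10), (10,11), (8,12), (6,14), (19,21).
Pick (2,4); next start ≥ 4 → (5,7); next start ≥ 7 → (10,11); next start ≥ 11 → (19,21).
Selected 4 talks.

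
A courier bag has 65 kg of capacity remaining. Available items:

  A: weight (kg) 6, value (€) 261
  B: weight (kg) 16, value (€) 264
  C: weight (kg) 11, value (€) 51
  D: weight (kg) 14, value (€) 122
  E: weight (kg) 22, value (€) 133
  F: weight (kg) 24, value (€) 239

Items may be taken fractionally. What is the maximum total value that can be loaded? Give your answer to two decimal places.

916.23

Sort by value per unit weight and fill in that order.
Order: A (261/6=43.50) > B (264/16=16.50) > F (239/24=9.96) > D (122/14=8.71) > E (133/22=6.05) > C (51/11=4.64)
Fill: take A (6 @ 261) → take B (16 @ 264) → take F (24 @ 239) → take D (14 @ 122) → take 5/22 of E → 30.23; 65/65 used.
Total value = 916.23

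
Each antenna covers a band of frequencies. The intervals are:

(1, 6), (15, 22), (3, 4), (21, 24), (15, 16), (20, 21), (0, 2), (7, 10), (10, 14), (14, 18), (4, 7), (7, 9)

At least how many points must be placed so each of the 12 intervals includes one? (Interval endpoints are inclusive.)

6

Sorted: [0,2] [3,4] [1,6] [4,7] [7,9] [7,10] [10,14] [15,16] [14,18] [20,21] [15,22] [21,24]
{[0,2]} hit by 2; {[3,4],[1,6],[4,7]} hit by 4; {[7,9],[7,10]} hit by 9; {[10,14]} hit by 14; {[15,16],[14,18]} hit by 16; {[20,21],[15,22],[21,24]} hit by 21.
Points: 2, 4, 9, 14, 16, 21 (6 total).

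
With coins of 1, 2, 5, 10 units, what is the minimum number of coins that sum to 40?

4

40 − 4×10→0
Total coins = 4 = 4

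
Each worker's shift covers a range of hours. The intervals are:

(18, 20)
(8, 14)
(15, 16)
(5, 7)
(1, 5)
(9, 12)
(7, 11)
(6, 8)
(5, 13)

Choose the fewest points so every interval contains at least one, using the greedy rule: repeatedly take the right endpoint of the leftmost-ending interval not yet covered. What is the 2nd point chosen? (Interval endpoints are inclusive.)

Sort by right endpoint; whenever an interval is uncovered, place a point at its right end.
By right end: [1,5]  [5,7]  [6,8]  [7,11]  [9,12]  [5,13]  [8,14]  [15,16]  [18,20]
[1,5] uncovered → point at 5; [6,8] uncovered → point at 8; [9,12] uncovered → point at 12; [15,16] uncovered → point at 16; [18,20] uncovered → point at 20.
Points: 5, 8, 12, 16, 20 (5 total).

8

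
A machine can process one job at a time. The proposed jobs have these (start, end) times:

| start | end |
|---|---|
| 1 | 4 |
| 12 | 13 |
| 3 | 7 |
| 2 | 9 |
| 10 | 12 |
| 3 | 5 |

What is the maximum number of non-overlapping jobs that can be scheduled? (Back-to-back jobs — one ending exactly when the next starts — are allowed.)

By end time: (1,4), (3,5), (3,7), (2,9), (10,12), (12,13).
Pick (1,4); next start ≥ 4 → (10,12); next start ≥ 12 → (12,13).
Selected 3 jobs.

3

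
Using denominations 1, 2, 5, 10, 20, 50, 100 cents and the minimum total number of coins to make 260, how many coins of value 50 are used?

1

Use the largest denomination that fits, subtract, and repeat.
260 = 2×100 + 1×50 + 1×10
Count of 50: 1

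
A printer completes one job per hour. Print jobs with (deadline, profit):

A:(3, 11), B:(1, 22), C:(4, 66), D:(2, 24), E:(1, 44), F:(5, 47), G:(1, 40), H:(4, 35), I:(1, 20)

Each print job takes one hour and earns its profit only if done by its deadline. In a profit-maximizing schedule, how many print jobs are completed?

5

Profit order: C=66 F=47 E=44 G=40 H=35 D=24 B=22 I=20 A=11
Assign: C→slot 4, F→slot 5, E→slot 1, G skipped, H→slot 3, D→slot 2, B skipped, I skipped, A skipped.
Slots: [1:E] [2:D] [3:H] [4:C] [5:F]
5 of 9 scheduled.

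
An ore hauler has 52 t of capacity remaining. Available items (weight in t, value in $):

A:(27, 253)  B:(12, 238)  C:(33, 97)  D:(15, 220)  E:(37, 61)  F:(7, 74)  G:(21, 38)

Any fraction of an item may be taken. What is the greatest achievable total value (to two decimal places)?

700.67

Order: B (238/12=19.83) > D (220/15=14.67) > F (74/7=10.57) > A (253/27=9.37) > C (97/33=2.94) > G (38/21=1.81) > E (61/37=1.65)
Fill: take B (12 @ 238) → take D (15 @ 220) → take F (7 @ 74) → take 18/27 of A → 168.67; 52/52 used.
Total value = 700.67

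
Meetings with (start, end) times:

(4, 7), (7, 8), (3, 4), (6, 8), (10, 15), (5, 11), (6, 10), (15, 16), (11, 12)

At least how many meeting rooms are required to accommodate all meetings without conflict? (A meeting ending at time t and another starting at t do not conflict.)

4

The answer is the maximum number of intervals overlapping at any instant.
Events (time:±→running): 3:+→1 4:-→0 4:+→1 5:+→2 6:+→3 6:+→4 … peak 4.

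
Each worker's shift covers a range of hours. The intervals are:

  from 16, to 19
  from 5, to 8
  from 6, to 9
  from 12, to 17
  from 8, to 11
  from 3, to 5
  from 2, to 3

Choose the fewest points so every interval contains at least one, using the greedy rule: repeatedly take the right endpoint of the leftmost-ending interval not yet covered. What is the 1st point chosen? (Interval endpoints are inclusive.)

3

Process intervals by earliest right end; each time one isn't hit yet, stab at its right endpoint.
Sorted: [2,3] [3,5] [5,8] [6,9] [8,11] [12,17] [16,19]
{[2,3],[3,5]} hit by 3; {[5,8],[6,9],[8,11]} hit by 8; {[12,17],[16,19]} hit by 17.
Points: 3, 8, 17 (3 total).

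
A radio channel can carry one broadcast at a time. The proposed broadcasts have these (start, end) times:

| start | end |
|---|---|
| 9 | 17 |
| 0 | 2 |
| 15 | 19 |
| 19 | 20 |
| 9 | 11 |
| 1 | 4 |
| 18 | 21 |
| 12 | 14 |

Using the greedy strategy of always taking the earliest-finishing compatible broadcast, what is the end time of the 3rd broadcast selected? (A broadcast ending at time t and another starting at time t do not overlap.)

Sort by end time and greedily take each interval whose start is ≥ the last chosen end.
Sorted by end: (0,2)  (1,4)  (9,11)  (12,14)  (9,17)  (15,19)  (19,20)  (18,21)
take (0,2); take (9,11); take (12,14); take (15,19); take (19,20).
Selected: (0,2) (9,11) (12,14) (15,19) (19,20)

14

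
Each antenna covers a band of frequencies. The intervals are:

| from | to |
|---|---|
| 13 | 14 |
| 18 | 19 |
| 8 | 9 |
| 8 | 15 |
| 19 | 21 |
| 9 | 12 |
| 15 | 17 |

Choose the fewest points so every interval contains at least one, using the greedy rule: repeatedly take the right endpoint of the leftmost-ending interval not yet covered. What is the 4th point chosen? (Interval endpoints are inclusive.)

19

Process intervals by earliest right end; each time one isn't hit yet, stab at its right endpoint.
Sorted: [8,9] [9,12] [13,14] [8,15] [15,17] [18,19] [19,21]
{[8,9],[9,12]} hit by 9; {[13,14],[8,15]} hit by 14; {[15,17]} hit by 17; {[18,19],[19,21]} hit by 19.
Points: 9, 14, 17, 19 (4 total).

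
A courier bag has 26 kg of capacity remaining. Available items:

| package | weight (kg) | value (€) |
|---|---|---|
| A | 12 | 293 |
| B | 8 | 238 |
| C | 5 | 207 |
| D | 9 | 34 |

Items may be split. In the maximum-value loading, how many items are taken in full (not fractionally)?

Sort by value per unit weight and fill in that order.
Order: C (207/5=41.40) > B (238/8=29.75) > A (293/12=24.42) > D (34/9=3.78)
Fill: take C (5 @ 207) → take B (8 @ 238) → take A (12 @ 293) → take 1/9 of D → 3.78; 26/26 used.
3 item(s) taken whole; one partial (take 1/9 of D).

3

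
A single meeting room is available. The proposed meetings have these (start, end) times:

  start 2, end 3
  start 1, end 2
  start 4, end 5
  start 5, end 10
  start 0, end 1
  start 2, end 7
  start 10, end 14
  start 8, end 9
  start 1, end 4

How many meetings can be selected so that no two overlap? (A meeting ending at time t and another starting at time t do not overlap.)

Order by finish time; keep every interval that doesn't clash with the previous kept one.
Sorted by end: (0,1)  (1,2)  (2,3)  (1,4)  (4,5)  (2,7)  (8,9)  (5,10)  (10,14)
take (0,1); take (1,2); take (2,3); take (4,5); take (8,9); take (10,14).
Selected 6 meetings.

6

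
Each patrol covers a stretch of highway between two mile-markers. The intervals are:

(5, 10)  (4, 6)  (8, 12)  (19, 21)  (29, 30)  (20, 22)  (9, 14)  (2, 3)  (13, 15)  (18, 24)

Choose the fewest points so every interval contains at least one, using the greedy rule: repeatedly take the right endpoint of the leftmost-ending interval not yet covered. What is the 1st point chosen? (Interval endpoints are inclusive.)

Process intervals by earliest right end; each time one isn't hit yet, stab at its right endpoint.
By right end: [2,3]  [4,6]  [5,10]  [8,12]  [9,14]  [13,15]  [19,21]  [20,22]  [18,24]  [29,30]
[2,3] uncovered → point at 3; [4,6] uncovered → point at 6; [8,12] uncovered → point at 12; [13,15] uncovered → point at 15; [19,21] uncovered → point at 21; [29,30] uncovered → point at 30.
Points: 3, 6, 12, 15, 21, 30 (6 total).

3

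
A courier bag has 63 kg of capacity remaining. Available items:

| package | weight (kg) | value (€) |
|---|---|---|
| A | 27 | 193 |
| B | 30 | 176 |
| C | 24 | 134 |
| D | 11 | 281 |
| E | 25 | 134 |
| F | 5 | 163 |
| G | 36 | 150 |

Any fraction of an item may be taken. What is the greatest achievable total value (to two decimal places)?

Order: F (163/5=32.60) > D (281/11=25.55) > A (193/27=7.15) > B (176/30=5.87) > C (134/24=5.58) > E (134/25=5.36) > G (150/36=4.17)
Fill: take F (5 @ 163) → take D (11 @ 281) → take A (27 @ 193) → take 20/30 of B → 117.33; 63/63 used.
Total value = 754.33

754.33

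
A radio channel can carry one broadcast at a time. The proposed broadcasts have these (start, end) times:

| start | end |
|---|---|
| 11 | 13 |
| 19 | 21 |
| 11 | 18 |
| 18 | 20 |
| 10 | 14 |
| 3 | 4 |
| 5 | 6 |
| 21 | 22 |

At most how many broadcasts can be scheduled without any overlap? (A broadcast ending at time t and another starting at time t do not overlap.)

By end time: (3,4), (5,6), (11,13), (10,14), (11,18), (18,20), (19,21), (21,22).
Pick (3,4); next start ≥ 4 → (5,6); next start ≥ 6 → (11,13); next start ≥ 13 → (18,20); next start ≥ 20 → (21,22).
Selected 5 broadcasts.

5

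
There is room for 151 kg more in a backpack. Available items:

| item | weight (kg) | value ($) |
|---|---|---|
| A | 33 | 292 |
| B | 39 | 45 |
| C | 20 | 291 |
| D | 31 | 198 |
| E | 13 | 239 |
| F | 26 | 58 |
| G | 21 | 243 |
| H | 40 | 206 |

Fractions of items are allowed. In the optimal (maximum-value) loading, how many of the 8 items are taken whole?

Order: E (239/13=18.38) > C (291/20=14.55) > G (243/21=11.57) > A (292/33=8.85) > D (198/31=6.39) > H (206/40=5.15) > F (58/26=2.23) > B (45/39=1.15)
Fill: take E (13 @ 239) → take C (20 @ 291) → take G (21 @ 243) → take A (33 @ 292) → take D (31 @ 198) → take 33/40 of H → 169.95; 151/151 used.
5 item(s) taken whole; one partial (take 33/40 of H).

5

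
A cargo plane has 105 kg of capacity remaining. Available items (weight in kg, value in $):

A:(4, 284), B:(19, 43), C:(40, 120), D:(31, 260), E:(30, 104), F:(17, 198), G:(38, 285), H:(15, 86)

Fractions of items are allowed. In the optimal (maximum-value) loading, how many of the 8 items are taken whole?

5

Ratios (sorted): A 71.00, F 11.65, D 8.39, G 7.50, H 5.73, E 3.47, C 3.00, B 2.26
take A (4 @ 284); take F (17 @ 198); take D (31 @ 260); take G (38 @ 285); take H (15 @ 86). Capacity used 105/105.
5 item(s) taken whole.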